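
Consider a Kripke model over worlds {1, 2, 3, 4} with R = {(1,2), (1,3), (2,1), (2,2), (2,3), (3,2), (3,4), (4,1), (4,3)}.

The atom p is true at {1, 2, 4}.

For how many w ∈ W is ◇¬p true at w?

1: successors {2, 3}; ¬p there: 2:F, 3:T. ✓
2: successors {1, 2, 3}; ¬p there: 1:F, 2:F, 3:T. ✓
3: successors {2, 4}; ¬p there: 2:F, 4:F. ✗
4: successors {1, 3}; ¬p there: 1:F, 3:T. ✓
Satisfying worlds: {1, 2, 4}.

3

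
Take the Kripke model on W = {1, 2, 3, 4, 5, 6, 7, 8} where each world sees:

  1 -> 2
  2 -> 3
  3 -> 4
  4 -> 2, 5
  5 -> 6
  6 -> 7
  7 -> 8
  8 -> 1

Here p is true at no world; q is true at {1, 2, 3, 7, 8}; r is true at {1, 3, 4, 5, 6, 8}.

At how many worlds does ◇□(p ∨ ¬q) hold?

1: successors {2}; □(p ∨ ¬q) there: 2:F. ✗
2: successors {3}; □(p ∨ ¬q) there: 3:T. ✓
3: successors {4}; □(p ∨ ¬q) there: 4:F. ✗
4: successors {2, 5}; □(p ∨ ¬q) there: 2:F, 5:T. ✓
5: successors {6}; □(p ∨ ¬q) there: 6:F. ✗
6: successors {7}; □(p ∨ ¬q) there: 7:F. ✗
7: successors {8}; □(p ∨ ¬q) there: 8:F. ✗
8: successors {1}; □(p ∨ ¬q) there: 1:F. ✗
Satisfying worlds: {2, 4}.

2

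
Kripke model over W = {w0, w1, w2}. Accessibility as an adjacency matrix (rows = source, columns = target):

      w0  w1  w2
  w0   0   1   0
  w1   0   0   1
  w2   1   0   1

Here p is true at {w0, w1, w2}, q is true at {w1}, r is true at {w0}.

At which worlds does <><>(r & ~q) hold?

w0: successors {w1}; <>(r & ~q) there: w1:F. ✗
w1: successors {w2}; <>(r & ~q) there: w2:T. ✓
w2: successors {w0, w2}; <>(r & ~q) there: w0:F, w2:T. ✓

{w1, w2}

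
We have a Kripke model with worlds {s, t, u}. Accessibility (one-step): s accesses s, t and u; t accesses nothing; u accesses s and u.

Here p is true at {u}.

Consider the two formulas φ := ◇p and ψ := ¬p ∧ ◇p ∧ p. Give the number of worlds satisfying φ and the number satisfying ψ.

2 and 0

For ◇p:
s: successors {s, t, u}; p there: s:F, t:F, u:T. ✓
t: no successors, so ◇p fails. ✗
u: successors {s, u}; p there: s:F, u:T. ✓
— 2 worlds.
For ¬p ∧ ◇p ∧ p:
s: ¬p ∧ ◇p is T, p is F. ✗
t: ¬p ∧ ◇p is F, p is F. ✗
u: ¬p ∧ ◇p is F, p is T. ✗
— 0 worlds.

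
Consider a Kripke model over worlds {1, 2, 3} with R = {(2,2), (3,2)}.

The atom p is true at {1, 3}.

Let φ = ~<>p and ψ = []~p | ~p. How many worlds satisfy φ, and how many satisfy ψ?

For ~<>p:
1: <>p is F. ✓
2: <>p is F. ✓
3: <>p is F. ✓
— 3 worlds.
For []~p | ~p:
1: []~p is T, ~p is F. ✓
2: []~p is T, ~p is T. ✓
3: []~p is T, ~p is F. ✓
— 3 worlds.

3 and 3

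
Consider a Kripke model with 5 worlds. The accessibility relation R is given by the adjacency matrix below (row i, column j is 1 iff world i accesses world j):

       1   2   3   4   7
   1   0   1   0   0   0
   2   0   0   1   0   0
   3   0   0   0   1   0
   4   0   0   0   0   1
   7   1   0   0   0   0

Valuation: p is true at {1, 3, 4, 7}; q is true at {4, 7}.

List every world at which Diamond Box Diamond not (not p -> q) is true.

1: successors {2}; Box Diamond not (not p -> q) there: 2:F. ✗
2: successors {3}; Box Diamond not (not p -> q) there: 3:F. ✗
3: successors {4}; Box Diamond not (not p -> q) there: 4:F. ✗
4: successors {7}; Box Diamond not (not p -> q) there: 7:T. ✓
7: successors {1}; Box Diamond not (not p -> q) there: 1:F. ✗

{4}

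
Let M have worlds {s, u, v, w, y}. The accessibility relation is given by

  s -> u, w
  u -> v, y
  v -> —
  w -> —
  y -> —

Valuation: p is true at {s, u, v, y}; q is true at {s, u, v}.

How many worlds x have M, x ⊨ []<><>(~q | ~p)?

3

s: successors {u, w}; <><>(~q | ~p) there: u:F, w:F. ✗
u: successors {v, y}; <><>(~q | ~p) there: v:F, y:F. ✗
v: no successors, so []<><>(~q | ~p) holds vacuously. ✓
w: no successors, so []<><>(~q | ~p) holds vacuously. ✓
y: no successors, so []<><>(~q | ~p) holds vacuously. ✓
Satisfying worlds: {v, w, y}.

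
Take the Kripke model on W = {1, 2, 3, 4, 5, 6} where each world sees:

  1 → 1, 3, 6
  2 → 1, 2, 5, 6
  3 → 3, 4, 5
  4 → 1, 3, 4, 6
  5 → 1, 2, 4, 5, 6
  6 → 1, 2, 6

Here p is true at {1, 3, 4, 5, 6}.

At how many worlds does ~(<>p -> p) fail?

5

1: <>p -> p is T. ✗
2: <>p -> p is F. ✓
3: <>p -> p is T. ✗
4: <>p -> p is T. ✗
5: <>p -> p is T. ✗
6: <>p -> p is T. ✗
Satisfying worlds: {2}.
So ~(<>p -> p) fails at the other 5 worlds.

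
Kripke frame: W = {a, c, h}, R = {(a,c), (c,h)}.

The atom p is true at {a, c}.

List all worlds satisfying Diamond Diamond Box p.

{a}

a: successors {c}; Diamond Box p there: c:T. ✓
c: successors {h}; Diamond Box p there: h:F. ✗
h: no successors, so Diamond Diamond Box p fails. ✗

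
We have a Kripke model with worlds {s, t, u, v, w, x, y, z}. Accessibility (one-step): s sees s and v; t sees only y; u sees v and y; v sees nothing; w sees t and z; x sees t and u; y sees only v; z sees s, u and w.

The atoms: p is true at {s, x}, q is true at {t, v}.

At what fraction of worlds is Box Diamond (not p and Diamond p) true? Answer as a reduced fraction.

1/8

s: successors {s, v}; Diamond (not p and Diamond p) there: s:F, v:F. ✗
t: successors {y}; Diamond (not p and Diamond p) there: y:F. ✗
u: successors {v, y}; Diamond (not p and Diamond p) there: v:F, y:F. ✗
v: no successors, so Box Diamond (not p and Diamond p) holds vacuously. ✓
w: successors {t, z}; Diamond (not p and Diamond p) there: t:F, z:F. ✗
x: successors {t, u}; Diamond (not p and Diamond p) there: t:F, u:F. ✗
y: successors {v}; Diamond (not p and Diamond p) there: v:F. ✗
z: successors {s, u, w}; Diamond (not p and Diamond p) there: s:F, u:F, w:T. ✗
That's 1 of 8 worlds, so 1/8.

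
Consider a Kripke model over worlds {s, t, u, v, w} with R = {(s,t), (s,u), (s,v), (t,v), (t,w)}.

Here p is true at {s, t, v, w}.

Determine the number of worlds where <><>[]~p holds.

1

s: successors {t, u, v}; <>[]~p there: t:T, u:F, v:F. ✓
t: successors {v, w}; <>[]~p there: v:F, w:F. ✗
u: no successors, so <><>[]~p fails. ✗
v: no successors, so <><>[]~p fails. ✗
w: no successors, so <><>[]~p fails. ✗
Satisfying worlds: {s}.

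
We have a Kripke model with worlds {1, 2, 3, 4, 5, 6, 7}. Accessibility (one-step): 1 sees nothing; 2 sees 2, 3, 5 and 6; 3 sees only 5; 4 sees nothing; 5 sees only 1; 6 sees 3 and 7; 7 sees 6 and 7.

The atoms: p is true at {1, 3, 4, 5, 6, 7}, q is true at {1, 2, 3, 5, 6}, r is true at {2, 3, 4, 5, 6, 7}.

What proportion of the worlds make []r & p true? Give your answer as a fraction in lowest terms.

5/7

1: []r is T, p is T. ✓
2: []r is T, p is F. ✗
3: []r is T, p is T. ✓
4: []r is T, p is T. ✓
5: []r is F, p is T. ✗
6: []r is T, p is T. ✓
7: []r is T, p is T. ✓
That's 5 of 7 worlds, so 5/7.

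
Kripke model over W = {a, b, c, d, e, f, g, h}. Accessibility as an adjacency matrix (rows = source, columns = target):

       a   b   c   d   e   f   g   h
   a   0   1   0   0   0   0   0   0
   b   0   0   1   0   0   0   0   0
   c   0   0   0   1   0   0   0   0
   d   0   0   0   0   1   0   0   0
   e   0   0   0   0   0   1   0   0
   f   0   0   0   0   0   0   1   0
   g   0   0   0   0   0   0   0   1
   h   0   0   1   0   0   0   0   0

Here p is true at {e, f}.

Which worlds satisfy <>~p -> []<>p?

{c, d, e}

a: <>~p is T, []<>p is F. ✗
b: <>~p is T, []<>p is F. ✗
c: <>~p is T, []<>p is T. ✓
d: <>~p is F, []<>p is T. ✓
e: <>~p is F, []<>p is F. ✓
f: <>~p is T, []<>p is F. ✗
g: <>~p is T, []<>p is F. ✗
h: <>~p is T, []<>p is F. ✗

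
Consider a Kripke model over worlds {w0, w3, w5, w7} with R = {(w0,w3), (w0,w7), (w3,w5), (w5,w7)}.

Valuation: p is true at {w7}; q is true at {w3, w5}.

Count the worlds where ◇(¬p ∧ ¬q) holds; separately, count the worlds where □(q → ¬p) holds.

0 and 4

For ◇(¬p ∧ ¬q):
w0: successors {w3, w7}; ¬p ∧ ¬q there: w3:F, w7:F. ✗
w3: successors {w5}; ¬p ∧ ¬q there: w5:F. ✗
w5: successors {w7}; ¬p ∧ ¬q there: w7:F. ✗
w7: no successors, so ◇(¬p ∧ ¬q) fails. ✗
— 0 worlds.
For □(q → ¬p):
w0: successors {w3, w7}; q → ¬p there: w3:T, w7:T. ✓
w3: successors {w5}; q → ¬p there: w5:T. ✓
w5: successors {w7}; q → ¬p there: w7:T. ✓
w7: no successors, so □(q → ¬p) holds vacuously. ✓
— 4 worlds.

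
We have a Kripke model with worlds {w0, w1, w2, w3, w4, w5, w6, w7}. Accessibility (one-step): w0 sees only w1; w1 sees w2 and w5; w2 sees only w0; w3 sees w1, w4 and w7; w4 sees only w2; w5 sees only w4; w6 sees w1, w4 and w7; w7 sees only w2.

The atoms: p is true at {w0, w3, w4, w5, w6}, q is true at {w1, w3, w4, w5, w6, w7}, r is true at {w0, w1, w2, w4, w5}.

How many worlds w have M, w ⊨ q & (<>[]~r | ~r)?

3

w0: q is F, <>[]~r | ~r is F. ✗
w1: q is T, <>[]~r | ~r is F. ✗
w2: q is F, <>[]~r | ~r is F. ✗
w3: q is T, <>[]~r | ~r is T. ✓
w4: q is T, <>[]~r | ~r is F. ✗
w5: q is T, <>[]~r | ~r is F. ✗
w6: q is T, <>[]~r | ~r is T. ✓
w7: q is T, <>[]~r | ~r is T. ✓
Satisfying worlds: {w3, w6, w7}.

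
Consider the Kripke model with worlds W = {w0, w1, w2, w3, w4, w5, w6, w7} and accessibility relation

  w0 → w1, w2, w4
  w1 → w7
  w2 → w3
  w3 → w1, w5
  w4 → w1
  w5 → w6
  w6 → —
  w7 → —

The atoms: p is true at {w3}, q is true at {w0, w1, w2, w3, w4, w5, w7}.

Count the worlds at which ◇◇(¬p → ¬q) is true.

w0: successors {w1, w2, w4}; ◇(¬p → ¬q) there: w1:F, w2:T, w4:F. ✓
w1: successors {w7}; ◇(¬p → ¬q) there: w7:F. ✗
w2: successors {w3}; ◇(¬p → ¬q) there: w3:F. ✗
w3: successors {w1, w5}; ◇(¬p → ¬q) there: w1:F, w5:T. ✓
w4: successors {w1}; ◇(¬p → ¬q) there: w1:F. ✗
w5: successors {w6}; ◇(¬p → ¬q) there: w6:F. ✗
w6: no successors, so ◇◇(¬p → ¬q) fails. ✗
w7: no successors, so ◇◇(¬p → ¬q) fails. ✗
Satisfying worlds: {w0, w3}.

2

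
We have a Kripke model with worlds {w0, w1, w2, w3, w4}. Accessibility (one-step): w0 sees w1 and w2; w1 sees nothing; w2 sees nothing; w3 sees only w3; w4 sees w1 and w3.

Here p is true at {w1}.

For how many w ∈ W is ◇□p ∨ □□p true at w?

w0: ◇□p is T, □□p is T. ✓
w1: ◇□p is F, □□p is T. ✓
w2: ◇□p is F, □□p is T. ✓
w3: ◇□p is F, □□p is F. ✗
w4: ◇□p is T, □□p is F. ✓
Satisfying worlds: {w0, w1, w2, w4}.

4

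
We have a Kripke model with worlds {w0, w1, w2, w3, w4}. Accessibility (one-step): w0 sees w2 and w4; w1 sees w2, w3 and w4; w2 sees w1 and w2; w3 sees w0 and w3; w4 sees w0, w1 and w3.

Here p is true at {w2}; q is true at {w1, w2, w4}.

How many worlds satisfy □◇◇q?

5

w0: successors {w2, w4}; ◇◇q there: w2:T, w4:T. ✓
w1: successors {w2, w3, w4}; ◇◇q there: w2:T, w3:T, w4:T. ✓
w2: successors {w1, w2}; ◇◇q there: w1:T, w2:T. ✓
w3: successors {w0, w3}; ◇◇q there: w0:T, w3:T. ✓
w4: successors {w0, w1, w3}; ◇◇q there: w0:T, w1:T, w3:T. ✓
Satisfying worlds: {w0, w1, w2, w3, w4}.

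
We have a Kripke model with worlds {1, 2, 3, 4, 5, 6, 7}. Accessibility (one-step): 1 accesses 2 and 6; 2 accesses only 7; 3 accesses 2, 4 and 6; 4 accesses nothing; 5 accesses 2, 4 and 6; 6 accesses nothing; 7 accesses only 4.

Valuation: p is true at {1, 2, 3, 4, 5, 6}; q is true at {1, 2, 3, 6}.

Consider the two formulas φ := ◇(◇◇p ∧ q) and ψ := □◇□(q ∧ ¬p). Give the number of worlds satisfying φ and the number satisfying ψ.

For ◇(◇◇p ∧ q):
1: successors {2, 6}; ◇◇p ∧ q there: 2:T, 6:F. ✓
2: successors {7}; ◇◇p ∧ q there: 7:F. ✗
3: successors {2, 4, 6}; ◇◇p ∧ q there: 2:T, 4:F, 6:F. ✓
4: no successors, so ◇(◇◇p ∧ q) fails. ✗
5: successors {2, 4, 6}; ◇◇p ∧ q there: 2:T, 4:F, 6:F. ✓
6: no successors, so ◇(◇◇p ∧ q) fails. ✗
7: successors {4}; ◇◇p ∧ q there: 4:F. ✗
— 3 worlds.
For □◇□(q ∧ ¬p):
1: successors {2, 6}; ◇□(q ∧ ¬p) there: 2:F, 6:F. ✗
2: successors {7}; ◇□(q ∧ ¬p) there: 7:T. ✓
3: successors {2, 4, 6}; ◇□(q ∧ ¬p) there: 2:F, 4:F, 6:F. ✗
4: no successors, so □◇□(q ∧ ¬p) holds vacuously. ✓
5: successors {2, 4, 6}; ◇□(q ∧ ¬p) there: 2:F, 4:F, 6:F. ✗
6: no successors, so □◇□(q ∧ ¬p) holds vacuously. ✓
7: successors {4}; ◇□(q ∧ ¬p) there: 4:F. ✗
— 3 worlds.

3 and 3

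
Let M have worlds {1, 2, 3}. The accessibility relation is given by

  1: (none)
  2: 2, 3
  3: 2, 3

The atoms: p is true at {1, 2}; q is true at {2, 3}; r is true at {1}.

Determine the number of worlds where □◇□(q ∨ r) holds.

3

1: no successors, so □◇□(q ∨ r) holds vacuously. ✓
2: successors {2, 3}; ◇□(q ∨ r) there: 2:T, 3:T. ✓
3: successors {2, 3}; ◇□(q ∨ r) there: 2:T, 3:T. ✓
Satisfying worlds: {1, 2, 3}.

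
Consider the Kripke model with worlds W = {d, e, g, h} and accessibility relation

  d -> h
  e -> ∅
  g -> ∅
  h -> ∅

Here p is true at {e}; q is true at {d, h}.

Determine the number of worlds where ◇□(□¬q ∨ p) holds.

1

d: successors {h}; □(□¬q ∨ p) there: h:T. ✓
e: no successors, so ◇□(□¬q ∨ p) fails. ✗
g: no successors, so ◇□(□¬q ∨ p) fails. ✗
h: no successors, so ◇□(□¬q ∨ p) fails. ✗
Satisfying worlds: {d}.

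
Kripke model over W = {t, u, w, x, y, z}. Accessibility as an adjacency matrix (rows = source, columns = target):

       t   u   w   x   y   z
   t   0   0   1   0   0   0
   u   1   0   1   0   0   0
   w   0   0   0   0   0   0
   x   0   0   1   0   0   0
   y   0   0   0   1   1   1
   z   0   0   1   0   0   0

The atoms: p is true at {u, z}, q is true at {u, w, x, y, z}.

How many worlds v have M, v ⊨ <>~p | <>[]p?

t: <>~p is T, <>[]p is T. ✓
u: <>~p is T, <>[]p is T. ✓
w: <>~p is F, <>[]p is F. ✗
x: <>~p is T, <>[]p is T. ✓
y: <>~p is T, <>[]p is F. ✓
z: <>~p is T, <>[]p is T. ✓
Satisfying worlds: {t, u, x, y, z}.

5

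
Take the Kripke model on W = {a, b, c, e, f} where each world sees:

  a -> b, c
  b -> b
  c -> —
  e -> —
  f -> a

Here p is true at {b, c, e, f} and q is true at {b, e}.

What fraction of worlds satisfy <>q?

a: successors {b, c}; q there: b:T, c:F. ✓
b: successors {b}; q there: b:T. ✓
c: no successors, so <>q fails. ✗
e: no successors, so <>q fails. ✗
f: successors {a}; q there: a:F. ✗
That's 2 of 5 worlds, so 2/5.

2/5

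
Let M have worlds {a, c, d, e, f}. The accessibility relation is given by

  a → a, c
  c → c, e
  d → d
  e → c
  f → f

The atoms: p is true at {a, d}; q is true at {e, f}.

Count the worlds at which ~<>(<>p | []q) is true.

2

a: <>(<>p | []q) is T. ✗
c: <>(<>p | []q) is F. ✓
d: <>(<>p | []q) is T. ✗
e: <>(<>p | []q) is F. ✓
f: <>(<>p | []q) is T. ✗
Satisfying worlds: {c, e}.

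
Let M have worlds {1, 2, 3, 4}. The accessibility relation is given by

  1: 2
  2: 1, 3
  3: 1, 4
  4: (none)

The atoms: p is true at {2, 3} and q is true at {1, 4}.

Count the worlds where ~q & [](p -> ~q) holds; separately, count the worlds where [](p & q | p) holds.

For ~q & [](p -> ~q):
1: ~q is F, [](p -> ~q) is T. ✗
2: ~q is T, [](p -> ~q) is T. ✓
3: ~q is T, [](p -> ~q) is T. ✓
4: ~q is F, [](p -> ~q) is T. ✗
— 2 worlds.
For [](p & q | p):
1: successors {2}; p & q | p there: 2:T. ✓
2: successors {1, 3}; p & q | p there: 1:F, 3:T. ✗
3: successors {1, 4}; p & q | p there: 1:F, 4:F. ✗
4: no successors, so [](p & q | p) holds vacuously. ✓
— 2 worlds.

2 and 2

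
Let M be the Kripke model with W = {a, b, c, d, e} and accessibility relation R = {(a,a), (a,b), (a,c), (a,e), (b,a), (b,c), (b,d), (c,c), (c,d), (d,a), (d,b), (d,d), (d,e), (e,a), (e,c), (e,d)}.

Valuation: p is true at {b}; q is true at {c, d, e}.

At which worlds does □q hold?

{c}

a: successors {a, b, c, e}; q there: a:F, b:F, c:T, e:T. ✗
b: successors {a, c, d}; q there: a:F, c:T, d:T. ✗
c: successors {c, d}; q there: c:T, d:T. ✓
d: successors {a, b, d, e}; q there: a:F, b:F, d:T, e:T. ✗
e: successors {a, c, d}; q there: a:F, c:T, d:T. ✗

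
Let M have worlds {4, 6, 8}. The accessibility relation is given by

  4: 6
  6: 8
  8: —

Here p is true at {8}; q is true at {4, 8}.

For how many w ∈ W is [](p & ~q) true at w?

4: successors {6}; p & ~q there: 6:F. ✗
6: successors {8}; p & ~q there: 8:F. ✗
8: no successors, so [](p & ~q) holds vacuously. ✓
Satisfying worlds: {8}.

1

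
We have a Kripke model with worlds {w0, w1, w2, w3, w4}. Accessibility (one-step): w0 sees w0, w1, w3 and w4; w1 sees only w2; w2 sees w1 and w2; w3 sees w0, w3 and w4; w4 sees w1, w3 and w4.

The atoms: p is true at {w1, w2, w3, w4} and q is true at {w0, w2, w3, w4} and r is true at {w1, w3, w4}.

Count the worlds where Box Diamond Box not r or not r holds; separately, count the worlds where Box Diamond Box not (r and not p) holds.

For Box Diamond Box not r or not r:
w0: Box Diamond Box not r is F, not r is T. ✓
w1: Box Diamond Box not r is T, not r is F. ✓
w2: Box Diamond Box not r is F, not r is T. ✓
w3: Box Diamond Box not r is F, not r is F. ✗
w4: Box Diamond Box not r is F, not r is F. ✗
— 3 worlds.
For Box Diamond Box not (r and not p):
w0: successors {w0, w1, w3, w4}; Diamond Box not (r and not p) there: w0:T, w1:T, w3:T, w4:T. ✓
w1: successors {w2}; Diamond Box not (r and not p) there: w2:T. ✓
w2: successors {w1, w2}; Diamond Box not (r and not p) there: w1:T, w2:T. ✓
w3: successors {w0, w3, w4}; Diamond Box not (r and not p) there: w0:T, w3:T, w4:T. ✓
w4: successors {w1, w3, w4}; Diamond Box not (r and not p) there: w1:T, w3:T, w4:T. ✓
— 5 worlds.

3 and 5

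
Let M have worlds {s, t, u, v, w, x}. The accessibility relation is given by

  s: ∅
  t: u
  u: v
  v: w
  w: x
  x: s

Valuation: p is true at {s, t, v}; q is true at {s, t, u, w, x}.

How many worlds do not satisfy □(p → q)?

s: no successors, so □(p → q) holds vacuously. ✓
t: successors {u}; p → q there: u:T. ✓
u: successors {v}; p → q there: v:F. ✗
v: successors {w}; p → q there: w:T. ✓
w: successors {x}; p → q there: x:T. ✓
x: successors {s}; p → q there: s:T. ✓
Satisfying worlds: {s, t, v, w, x}.
So □(p → q) fails at the other 1 world.

1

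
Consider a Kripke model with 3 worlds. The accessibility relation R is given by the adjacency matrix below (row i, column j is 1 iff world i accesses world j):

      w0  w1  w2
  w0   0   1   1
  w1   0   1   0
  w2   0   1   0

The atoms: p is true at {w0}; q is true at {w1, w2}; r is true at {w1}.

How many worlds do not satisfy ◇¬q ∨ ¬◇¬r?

1

w0: ◇¬q is F, ¬◇¬r is F. ✗
w1: ◇¬q is F, ¬◇¬r is T. ✓
w2: ◇¬q is F, ¬◇¬r is T. ✓
Satisfying worlds: {w1, w2}.
So ◇¬q ∨ ¬◇¬r fails at the other 1 world.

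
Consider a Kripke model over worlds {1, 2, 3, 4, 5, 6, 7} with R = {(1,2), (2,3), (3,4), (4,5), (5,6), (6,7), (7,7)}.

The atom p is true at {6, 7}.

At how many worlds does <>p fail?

4

1: successors {2}; p there: 2:F. ✗
2: successors {3}; p there: 3:F. ✗
3: successors {4}; p there: 4:F. ✗
4: successors {5}; p there: 5:F. ✗
5: successors {6}; p there: 6:T. ✓
6: successors {7}; p there: 7:T. ✓
7: successors {7}; p there: 7:T. ✓
Satisfying worlds: {5, 6, 7}.
So <>p fails at the other 4 worlds.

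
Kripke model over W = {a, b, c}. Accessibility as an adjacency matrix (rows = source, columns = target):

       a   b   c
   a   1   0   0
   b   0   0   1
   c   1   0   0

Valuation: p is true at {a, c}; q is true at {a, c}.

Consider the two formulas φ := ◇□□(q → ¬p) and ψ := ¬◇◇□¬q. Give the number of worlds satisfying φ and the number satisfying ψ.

0 and 3

For ◇□□(q → ¬p):
a: successors {a}; □□(q → ¬p) there: a:F. ✗
b: successors {c}; □□(q → ¬p) there: c:F. ✗
c: successors {a}; □□(q → ¬p) there: a:F. ✗
— 0 worlds.
For ¬◇◇□¬q:
a: ◇◇□¬q is F. ✓
b: ◇◇□¬q is F. ✓
c: ◇◇□¬q is F. ✓
— 3 worlds.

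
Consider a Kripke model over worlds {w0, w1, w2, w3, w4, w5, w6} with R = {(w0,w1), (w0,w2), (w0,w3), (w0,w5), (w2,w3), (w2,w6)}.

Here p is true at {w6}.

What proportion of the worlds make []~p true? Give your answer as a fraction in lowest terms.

6/7

w0: successors {w1, w2, w3, w5}; ~p there: w1:T, w2:T, w3:T, w5:T. ✓
w1: no successors, so []~p holds vacuously. ✓
w2: successors {w3, w6}; ~p there: w3:T, w6:F. ✗
w3: no successors, so []~p holds vacuously. ✓
w4: no successors, so []~p holds vacuously. ✓
w5: no successors, so []~p holds vacuously. ✓
w6: no successors, so []~p holds vacuously. ✓
That's 6 of 7 worlds, so 6/7.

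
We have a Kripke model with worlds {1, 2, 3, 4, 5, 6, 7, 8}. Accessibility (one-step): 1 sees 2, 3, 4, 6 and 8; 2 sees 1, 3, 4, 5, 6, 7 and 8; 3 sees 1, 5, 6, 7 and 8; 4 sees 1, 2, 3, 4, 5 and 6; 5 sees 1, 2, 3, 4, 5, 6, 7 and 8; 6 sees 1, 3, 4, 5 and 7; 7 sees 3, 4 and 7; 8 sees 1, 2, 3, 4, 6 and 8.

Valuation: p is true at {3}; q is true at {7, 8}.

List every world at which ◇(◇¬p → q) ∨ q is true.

1: ◇(◇¬p → q) is T, q is F. ✓
2: ◇(◇¬p → q) is T, q is F. ✓
3: ◇(◇¬p → q) is T, q is F. ✓
4: ◇(◇¬p → q) is F, q is F. ✗
5: ◇(◇¬p → q) is T, q is F. ✓
6: ◇(◇¬p → q) is T, q is F. ✓
7: ◇(◇¬p → q) is T, q is T. ✓
8: ◇(◇¬p → q) is T, q is T. ✓

{1, 2, 3, 5, 6, 7, 8}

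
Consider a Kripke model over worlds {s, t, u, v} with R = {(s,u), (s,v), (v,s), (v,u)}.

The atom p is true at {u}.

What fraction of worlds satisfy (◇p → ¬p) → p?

1/4

s: ◇p → ¬p is T, p is F. ✗
t: ◇p → ¬p is T, p is F. ✗
u: ◇p → ¬p is T, p is T. ✓
v: ◇p → ¬p is T, p is F. ✗
That's 1 of 4 worlds, so 1/4.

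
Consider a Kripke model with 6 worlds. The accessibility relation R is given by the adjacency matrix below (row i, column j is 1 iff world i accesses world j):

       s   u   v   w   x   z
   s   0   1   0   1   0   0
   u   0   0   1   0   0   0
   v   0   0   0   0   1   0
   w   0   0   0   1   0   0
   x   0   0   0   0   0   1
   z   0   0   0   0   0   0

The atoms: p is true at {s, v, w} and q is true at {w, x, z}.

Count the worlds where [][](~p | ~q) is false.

s: successors {u, w}; [](~p | ~q) there: u:T, w:F. ✗
u: successors {v}; [](~p | ~q) there: v:T. ✓
v: successors {x}; [](~p | ~q) there: x:T. ✓
w: successors {w}; [](~p | ~q) there: w:F. ✗
x: successors {z}; [](~p | ~q) there: z:T. ✓
z: no successors, so [][](~p | ~q) holds vacuously. ✓
Satisfying worlds: {u, v, x, z}.
So [][](~p | ~q) fails at the other 2 worlds.

2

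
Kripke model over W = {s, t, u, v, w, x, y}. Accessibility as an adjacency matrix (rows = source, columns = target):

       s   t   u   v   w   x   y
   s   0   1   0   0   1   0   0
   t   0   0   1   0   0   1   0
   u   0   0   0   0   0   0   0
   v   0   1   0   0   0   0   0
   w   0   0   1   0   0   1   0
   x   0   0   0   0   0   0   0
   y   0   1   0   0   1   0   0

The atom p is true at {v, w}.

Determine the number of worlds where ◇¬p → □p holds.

s: ◇¬p is T, □p is F. ✗
t: ◇¬p is T, □p is F. ✗
u: ◇¬p is F, □p is T. ✓
v: ◇¬p is T, □p is F. ✗
w: ◇¬p is T, □p is F. ✗
x: ◇¬p is F, □p is T. ✓
y: ◇¬p is T, □p is F. ✗
Satisfying worlds: {u, x}.

2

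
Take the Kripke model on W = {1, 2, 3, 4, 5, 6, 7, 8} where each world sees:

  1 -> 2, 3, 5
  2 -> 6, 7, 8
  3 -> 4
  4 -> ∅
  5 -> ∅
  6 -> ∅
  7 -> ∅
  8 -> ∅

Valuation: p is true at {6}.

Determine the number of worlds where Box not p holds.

7

1: successors {2, 3, 5}; not p there: 2:T, 3:T, 5:T. ✓
2: successors {6, 7, 8}; not p there: 6:F, 7:T, 8:T. ✗
3: successors {4}; not p there: 4:T. ✓
4: no successors, so Box not p holds vacuously. ✓
5: no successors, so Box not p holds vacuously. ✓
6: no successors, so Box not p holds vacuously. ✓
7: no successors, so Box not p holds vacuously. ✓
8: no successors, so Box not p holds vacuously. ✓
Satisfying worlds: {1, 3, 4, 5, 6, 7, 8}.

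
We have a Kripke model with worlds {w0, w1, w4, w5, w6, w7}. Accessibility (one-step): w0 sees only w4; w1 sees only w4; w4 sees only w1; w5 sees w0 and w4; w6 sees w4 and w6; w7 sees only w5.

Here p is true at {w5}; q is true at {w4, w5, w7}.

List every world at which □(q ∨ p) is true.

w0: successors {w4}; q ∨ p there: w4:T. ✓
w1: successors {w4}; q ∨ p there: w4:T. ✓
w4: successors {w1}; q ∨ p there: w1:F. ✗
w5: successors {w0, w4}; q ∨ p there: w0:F, w4:T. ✗
w6: successors {w4, w6}; q ∨ p there: w4:T, w6:F. ✗
w7: successors {w5}; q ∨ p there: w5:T. ✓

{w0, w1, w7}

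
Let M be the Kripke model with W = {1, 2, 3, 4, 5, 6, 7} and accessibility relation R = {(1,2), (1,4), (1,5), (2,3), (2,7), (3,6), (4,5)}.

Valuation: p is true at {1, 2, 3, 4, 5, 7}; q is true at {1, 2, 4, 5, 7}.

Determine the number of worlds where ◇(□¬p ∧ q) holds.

3

1: successors {2, 4, 5}; □¬p ∧ q there: 2:F, 4:F, 5:T. ✓
2: successors {3, 7}; □¬p ∧ q there: 3:F, 7:T. ✓
3: successors {6}; □¬p ∧ q there: 6:F. ✗
4: successors {5}; □¬p ∧ q there: 5:T. ✓
5: no successors, so ◇(□¬p ∧ q) fails. ✗
6: no successors, so ◇(□¬p ∧ q) fails. ✗
7: no successors, so ◇(□¬p ∧ q) fails. ✗
Satisfying worlds: {1, 2, 4}.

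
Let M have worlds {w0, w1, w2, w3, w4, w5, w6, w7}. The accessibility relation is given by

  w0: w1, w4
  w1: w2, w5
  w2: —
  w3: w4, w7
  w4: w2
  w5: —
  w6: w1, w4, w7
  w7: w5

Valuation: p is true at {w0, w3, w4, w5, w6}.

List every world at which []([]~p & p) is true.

w0: successors {w1, w4}; []~p & p there: w1:F, w4:T. ✗
w1: successors {w2, w5}; []~p & p there: w2:F, w5:T. ✗
w2: no successors, so []([]~p & p) holds vacuously. ✓
w3: successors {w4, w7}; []~p & p there: w4:T, w7:F. ✗
w4: successors {w2}; []~p & p there: w2:F. ✗
w5: no successors, so []([]~p & p) holds vacuously. ✓
w6: successors {w1, w4, w7}; []~p & p there: w1:F, w4:T, w7:F. ✗
w7: successors {w5}; []~p & p there: w5:T. ✓

{w2, w5, w7}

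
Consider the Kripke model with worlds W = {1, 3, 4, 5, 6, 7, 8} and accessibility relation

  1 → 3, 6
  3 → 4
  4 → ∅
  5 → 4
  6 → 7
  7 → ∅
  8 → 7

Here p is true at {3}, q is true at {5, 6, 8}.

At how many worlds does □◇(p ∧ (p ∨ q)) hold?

2

1: successors {3, 6}; ◇(p ∧ (p ∨ q)) there: 3:F, 6:F. ✗
3: successors {4}; ◇(p ∧ (p ∨ q)) there: 4:F. ✗
4: no successors, so □◇(p ∧ (p ∨ q)) holds vacuously. ✓
5: successors {4}; ◇(p ∧ (p ∨ q)) there: 4:F. ✗
6: successors {7}; ◇(p ∧ (p ∨ q)) there: 7:F. ✗
7: no successors, so □◇(p ∧ (p ∨ q)) holds vacuously. ✓
8: successors {7}; ◇(p ∧ (p ∨ q)) there: 7:F. ✗
Satisfying worlds: {4, 7}.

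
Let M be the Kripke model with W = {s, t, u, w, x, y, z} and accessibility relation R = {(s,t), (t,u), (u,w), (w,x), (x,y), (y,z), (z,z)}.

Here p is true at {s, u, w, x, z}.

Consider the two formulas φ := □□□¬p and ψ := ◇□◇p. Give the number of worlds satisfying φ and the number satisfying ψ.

For □□□¬p:
s: successors {t}; □□¬p there: t:F. ✗
t: successors {u}; □□¬p there: u:F. ✗
u: successors {w}; □□¬p there: w:T. ✓
w: successors {x}; □□¬p there: x:F. ✗
x: successors {y}; □□¬p there: y:F. ✗
y: successors {z}; □□¬p there: z:F. ✗
z: successors {z}; □□¬p there: z:F. ✗
— 1 world.
For ◇□◇p:
s: successors {t}; □◇p there: t:T. ✓
t: successors {u}; □◇p there: u:T. ✓
u: successors {w}; □◇p there: w:F. ✗
w: successors {x}; □◇p there: x:T. ✓
x: successors {y}; □◇p there: y:T. ✓
y: successors {z}; □◇p there: z:T. ✓
z: successors {z}; □◇p there: z:T. ✓
— 6 worlds.

1 and 6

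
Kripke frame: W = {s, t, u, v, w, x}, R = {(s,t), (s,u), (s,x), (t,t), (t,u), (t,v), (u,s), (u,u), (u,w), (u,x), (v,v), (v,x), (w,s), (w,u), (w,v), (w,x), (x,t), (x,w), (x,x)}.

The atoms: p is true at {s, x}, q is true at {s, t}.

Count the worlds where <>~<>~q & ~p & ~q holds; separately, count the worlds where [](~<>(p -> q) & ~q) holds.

For <>~<>~q & ~p & ~q:
s: <>~<>~q is F, ~p & ~q is F. ✗
t: <>~<>~q is F, ~p & ~q is F. ✗
u: <>~<>~q is F, ~p & ~q is T. ✗
v: <>~<>~q is F, ~p & ~q is T. ✗
w: <>~<>~q is F, ~p & ~q is T. ✗
x: <>~<>~q is F, ~p & ~q is F. ✗
— 0 worlds.
For [](~<>(p -> q) & ~q):
s: successors {t, u, x}; ~<>(p -> q) & ~q there: t:F, u:F, x:F. ✗
t: successors {t, u, v}; ~<>(p -> q) & ~q there: t:F, u:F, v:F. ✗
u: successors {s, u, w, x}; ~<>(p -> q) & ~q there: s:F, u:F, w:F, x:F. ✗
v: successors {v, x}; ~<>(p -> q) & ~q there: v:F, x:F. ✗
w: successors {s, u, v, x}; ~<>(p -> q) & ~q there: s:F, u:F, v:F, x:F. ✗
x: successors {t, w, x}; ~<>(p -> q) & ~q there: t:F, w:F, x:F. ✗
— 0 worlds.

0 and 0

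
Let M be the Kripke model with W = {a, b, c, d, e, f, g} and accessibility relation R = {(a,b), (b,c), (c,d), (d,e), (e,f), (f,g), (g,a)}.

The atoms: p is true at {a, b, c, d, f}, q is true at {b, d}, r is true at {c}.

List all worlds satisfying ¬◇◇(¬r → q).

{c, d, e, f}

a: ◇◇(¬r → q) is T. ✗
b: ◇◇(¬r → q) is T. ✗
c: ◇◇(¬r → q) is F. ✓
d: ◇◇(¬r → q) is F. ✓
e: ◇◇(¬r → q) is F. ✓
f: ◇◇(¬r → q) is F. ✓
g: ◇◇(¬r → q) is T. ✗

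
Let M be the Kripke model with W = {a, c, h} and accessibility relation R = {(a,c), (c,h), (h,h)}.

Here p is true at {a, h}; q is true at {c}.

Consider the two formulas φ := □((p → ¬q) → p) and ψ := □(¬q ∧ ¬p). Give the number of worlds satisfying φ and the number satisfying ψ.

2 and 0

For □((p → ¬q) → p):
a: successors {c}; (p → ¬q) → p there: c:F. ✗
c: successors {h}; (p → ¬q) → p there: h:T. ✓
h: successors {h}; (p → ¬q) → p there: h:T. ✓
— 2 worlds.
For □(¬q ∧ ¬p):
a: successors {c}; ¬q ∧ ¬p there: c:F. ✗
c: successors {h}; ¬q ∧ ¬p there: h:F. ✗
h: successors {h}; ¬q ∧ ¬p there: h:F. ✗
— 0 worlds.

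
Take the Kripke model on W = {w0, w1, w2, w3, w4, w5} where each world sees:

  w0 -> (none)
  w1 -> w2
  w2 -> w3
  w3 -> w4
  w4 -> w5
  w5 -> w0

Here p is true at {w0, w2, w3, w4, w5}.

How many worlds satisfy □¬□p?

1

w0: no successors, so □¬□p holds vacuously. ✓
w1: successors {w2}; ¬□p there: w2:F. ✗
w2: successors {w3}; ¬□p there: w3:F. ✗
w3: successors {w4}; ¬□p there: w4:F. ✗
w4: successors {w5}; ¬□p there: w5:F. ✗
w5: successors {w0}; ¬□p there: w0:F. ✗
Satisfying worlds: {w0}.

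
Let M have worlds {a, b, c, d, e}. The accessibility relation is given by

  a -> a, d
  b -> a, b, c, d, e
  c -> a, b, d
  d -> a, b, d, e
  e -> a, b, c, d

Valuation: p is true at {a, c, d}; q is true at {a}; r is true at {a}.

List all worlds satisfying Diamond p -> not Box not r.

{a, b, c, d, e}

a: Diamond p is T, not Box not r is T. ✓
b: Diamond p is T, not Box not r is T. ✓
c: Diamond p is T, not Box not r is T. ✓
d: Diamond p is T, not Box not r is T. ✓
e: Diamond p is T, not Box not r is T. ✓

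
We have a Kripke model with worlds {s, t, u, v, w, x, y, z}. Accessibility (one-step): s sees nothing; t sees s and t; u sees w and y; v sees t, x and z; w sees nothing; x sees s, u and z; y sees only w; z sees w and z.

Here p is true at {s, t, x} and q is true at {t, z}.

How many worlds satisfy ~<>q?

s: <>q is F. ✓
t: <>q is T. ✗
u: <>q is F. ✓
v: <>q is T. ✗
w: <>q is F. ✓
x: <>q is T. ✗
y: <>q is F. ✓
z: <>q is T. ✗
Satisfying worlds: {s, u, w, y}.

4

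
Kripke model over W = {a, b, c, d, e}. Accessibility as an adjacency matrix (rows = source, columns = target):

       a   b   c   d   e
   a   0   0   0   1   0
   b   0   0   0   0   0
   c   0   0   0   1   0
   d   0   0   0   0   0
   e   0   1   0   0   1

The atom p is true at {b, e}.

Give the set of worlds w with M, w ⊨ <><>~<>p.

a: successors {d}; <>~<>p there: d:F. ✗
b: no successors, so <><>~<>p fails. ✗
c: successors {d}; <>~<>p there: d:F. ✗
d: no successors, so <><>~<>p fails. ✗
e: successors {b, e}; <>~<>p there: b:F, e:T. ✓

{e}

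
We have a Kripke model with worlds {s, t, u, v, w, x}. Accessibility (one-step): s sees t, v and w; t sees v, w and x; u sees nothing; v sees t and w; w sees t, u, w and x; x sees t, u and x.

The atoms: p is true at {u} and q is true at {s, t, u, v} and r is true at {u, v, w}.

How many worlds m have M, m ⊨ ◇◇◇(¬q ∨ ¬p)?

5

s: successors {t, v, w}; ◇◇(¬q ∨ ¬p) there: t:T, v:T, w:T. ✓
t: successors {v, w, x}; ◇◇(¬q ∨ ¬p) there: v:T, w:T, x:T. ✓
u: no successors, so ◇◇◇(¬q ∨ ¬p) fails. ✗
v: successors {t, w}; ◇◇(¬q ∨ ¬p) there: t:T, w:T. ✓
w: successors {t, u, w, x}; ◇◇(¬q ∨ ¬p) there: t:T, u:F, w:T, x:T. ✓
x: successors {t, u, x}; ◇◇(¬q ∨ ¬p) there: t:T, u:F, x:T. ✓
Satisfying worlds: {s, t, v, w, x}.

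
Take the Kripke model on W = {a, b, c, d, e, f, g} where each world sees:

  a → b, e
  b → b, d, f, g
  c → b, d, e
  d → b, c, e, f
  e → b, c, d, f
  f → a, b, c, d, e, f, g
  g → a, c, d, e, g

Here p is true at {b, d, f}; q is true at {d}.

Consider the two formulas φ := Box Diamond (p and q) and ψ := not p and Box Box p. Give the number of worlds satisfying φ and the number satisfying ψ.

2 and 0

For Box Diamond (p and q):
a: successors {b, e}; Diamond (p and q) there: b:T, e:T. ✓
b: successors {b, d, f, g}; Diamond (p and q) there: b:T, d:F, f:T, g:T. ✗
c: successors {b, d, e}; Diamond (p and q) there: b:T, d:F, e:T. ✗
d: successors {b, c, e, f}; Diamond (p and q) there: b:T, c:T, e:T, f:T. ✓
e: successors {b, c, d, f}; Diamond (p and q) there: b:T, c:T, d:F, f:T. ✗
f: successors {a, b, c, d, e, f, g}; Diamond (p and q) there: a:F, b:T, c:T, d:F, e:T, f:T, g:T. ✗
g: successors {a, c, d, e, g}; Diamond (p and q) there: a:F, c:T, d:F, e:T, g:T. ✗
— 2 worlds.
For not p and Box Box p:
a: not p is T, Box Box p is F. ✗
b: not p is F, Box Box p is F. ✗
c: not p is T, Box Box p is F. ✗
d: not p is F, Box Box p is F. ✗
e: not p is T, Box Box p is F. ✗
f: not p is F, Box Box p is F. ✗
g: not p is T, Box Box p is F. ✗
— 0 worlds.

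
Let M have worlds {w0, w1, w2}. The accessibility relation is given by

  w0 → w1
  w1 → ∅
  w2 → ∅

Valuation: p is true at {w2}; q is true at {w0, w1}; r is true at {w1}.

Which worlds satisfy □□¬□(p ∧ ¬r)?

{w0, w1, w2}

w0: successors {w1}; □¬□(p ∧ ¬r) there: w1:T. ✓
w1: no successors, so □□¬□(p ∧ ¬r) holds vacuously. ✓
w2: no successors, so □□¬□(p ∧ ¬r) holds vacuously. ✓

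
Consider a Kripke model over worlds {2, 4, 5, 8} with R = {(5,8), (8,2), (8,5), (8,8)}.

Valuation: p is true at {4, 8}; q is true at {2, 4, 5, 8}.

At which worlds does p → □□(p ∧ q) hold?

{2, 4, 5}

2: p is F, □□(p ∧ q) is T. ✓
4: p is T, □□(p ∧ q) is T. ✓
5: p is F, □□(p ∧ q) is F. ✓
8: p is T, □□(p ∧ q) is F. ✗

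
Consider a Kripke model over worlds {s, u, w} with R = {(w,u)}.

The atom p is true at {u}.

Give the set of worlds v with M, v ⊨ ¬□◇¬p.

{w}

s: □◇¬p is T. ✗
u: □◇¬p is T. ✗
w: □◇¬p is F. ✓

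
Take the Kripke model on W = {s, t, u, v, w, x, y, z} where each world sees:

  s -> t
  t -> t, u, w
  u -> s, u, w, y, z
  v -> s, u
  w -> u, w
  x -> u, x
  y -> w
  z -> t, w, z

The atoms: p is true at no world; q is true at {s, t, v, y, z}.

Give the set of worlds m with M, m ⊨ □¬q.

{w, x, y}

s: successors {t}; ¬q there: t:F. ✗
t: successors {t, u, w}; ¬q there: t:F, u:T, w:T. ✗
u: successors {s, u, w, y, z}; ¬q there: s:F, u:T, w:T, y:F, z:F. ✗
v: successors {s, u}; ¬q there: s:F, u:T. ✗
w: successors {u, w}; ¬q there: u:T, w:T. ✓
x: successors {u, x}; ¬q there: u:T, x:T. ✓
y: successors {w}; ¬q there: w:T. ✓
z: successors {t, w, z}; ¬q there: t:F, w:T, z:F. ✗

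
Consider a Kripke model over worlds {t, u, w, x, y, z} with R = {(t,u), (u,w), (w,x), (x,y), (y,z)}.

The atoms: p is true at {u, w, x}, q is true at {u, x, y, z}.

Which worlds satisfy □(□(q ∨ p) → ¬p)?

{x, y, z}

t: successors {u}; □(q ∨ p) → ¬p there: u:F. ✗
u: successors {w}; □(q ∨ p) → ¬p there: w:F. ✗
w: successors {x}; □(q ∨ p) → ¬p there: x:F. ✗
x: successors {y}; □(q ∨ p) → ¬p there: y:T. ✓
y: successors {z}; □(q ∨ p) → ¬p there: z:T. ✓
z: no successors, so □(□(q ∨ p) → ¬p) holds vacuously. ✓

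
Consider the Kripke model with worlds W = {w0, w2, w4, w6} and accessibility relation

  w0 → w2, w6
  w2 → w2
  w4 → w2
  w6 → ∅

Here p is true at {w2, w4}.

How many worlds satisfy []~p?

w0: successors {w2, w6}; ~p there: w2:F, w6:T. ✗
w2: successors {w2}; ~p there: w2:F. ✗
w4: successors {w2}; ~p there: w2:F. ✗
w6: no successors, so []~p holds vacuously. ✓
Satisfying worlds: {w6}.

1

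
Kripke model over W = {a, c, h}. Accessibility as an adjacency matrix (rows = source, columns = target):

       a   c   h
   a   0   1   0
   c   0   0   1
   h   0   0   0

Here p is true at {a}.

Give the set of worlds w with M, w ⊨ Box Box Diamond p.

a: successors {c}; Box Diamond p there: c:F. ✗
c: successors {h}; Box Diamond p there: h:T. ✓
h: no successors, so Box Box Diamond p holds vacuously. ✓

{c, h}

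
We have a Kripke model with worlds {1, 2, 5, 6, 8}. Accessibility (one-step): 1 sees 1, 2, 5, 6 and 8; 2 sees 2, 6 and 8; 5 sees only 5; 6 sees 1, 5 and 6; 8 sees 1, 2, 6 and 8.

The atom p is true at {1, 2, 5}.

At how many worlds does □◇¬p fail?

3

1: successors {1, 2, 5, 6, 8}; ◇¬p there: 1:T, 2:T, 5:F, 6:T, 8:T. ✗
2: successors {2, 6, 8}; ◇¬p there: 2:T, 6:T, 8:T. ✓
5: successors {5}; ◇¬p there: 5:F. ✗
6: successors {1, 5, 6}; ◇¬p there: 1:T, 5:F, 6:T. ✗
8: successors {1, 2, 6, 8}; ◇¬p there: 1:T, 2:T, 6:T, 8:T. ✓
Satisfying worlds: {2, 8}.
So □◇¬p fails at the other 3 worlds.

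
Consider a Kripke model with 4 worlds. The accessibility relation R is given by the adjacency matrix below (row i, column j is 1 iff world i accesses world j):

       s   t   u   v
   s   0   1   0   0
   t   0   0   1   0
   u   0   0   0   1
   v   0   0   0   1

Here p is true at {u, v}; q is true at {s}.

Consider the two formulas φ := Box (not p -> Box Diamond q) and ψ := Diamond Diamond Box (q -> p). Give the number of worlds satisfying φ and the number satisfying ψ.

3 and 4

For Box (not p -> Box Diamond q):
s: successors {t}; not p -> Box Diamond q there: t:F. ✗
t: successors {u}; not p -> Box Diamond q there: u:T. ✓
u: successors {v}; not p -> Box Diamond q there: v:T. ✓
v: successors {v}; not p -> Box Diamond q there: v:T. ✓
— 3 worlds.
For Diamond Diamond Box (q -> p):
s: successors {t}; Diamond Box (q -> p) there: t:T. ✓
t: successors {u}; Diamond Box (q -> p) there: u:T. ✓
u: successors {v}; Diamond Box (q -> p) there: v:T. ✓
v: successors {v}; Diamond Box (q -> p) there: v:T. ✓
— 4 worlds.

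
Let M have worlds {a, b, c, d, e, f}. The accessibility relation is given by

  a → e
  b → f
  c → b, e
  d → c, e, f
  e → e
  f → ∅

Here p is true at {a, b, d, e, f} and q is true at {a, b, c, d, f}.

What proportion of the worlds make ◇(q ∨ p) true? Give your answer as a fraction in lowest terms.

a: successors {e}; q ∨ p there: e:T. ✓
b: successors {f}; q ∨ p there: f:T. ✓
c: successors {b, e}; q ∨ p there: b:T, e:T. ✓
d: successors {c, e, f}; q ∨ p there: c:T, e:T, f:T. ✓
e: successors {e}; q ∨ p there: e:T. ✓
f: no successors, so ◇(q ∨ p) fails. ✗
That's 5 of 6 worlds, so 5/6.

5/6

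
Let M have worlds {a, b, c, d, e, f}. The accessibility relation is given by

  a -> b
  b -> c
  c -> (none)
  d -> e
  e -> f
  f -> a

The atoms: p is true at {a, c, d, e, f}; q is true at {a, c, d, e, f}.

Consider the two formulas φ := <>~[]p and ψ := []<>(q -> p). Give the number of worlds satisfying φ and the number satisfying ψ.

For <>~[]p:
a: successors {b}; ~[]p there: b:F. ✗
b: successors {c}; ~[]p there: c:F. ✗
c: no successors, so <>~[]p fails. ✗
d: successors {e}; ~[]p there: e:F. ✗
e: successors {f}; ~[]p there: f:F. ✗
f: successors {a}; ~[]p there: a:T. ✓
— 1 world.
For []<>(q -> p):
a: successors {b}; <>(q -> p) there: b:T. ✓
b: successors {c}; <>(q -> p) there: c:F. ✗
c: no successors, so []<>(q -> p) holds vacuously. ✓
d: successors {e}; <>(q -> p) there: e:T. ✓
e: successors {f}; <>(q -> p) there: f:T. ✓
f: successors {a}; <>(q -> p) there: a:T. ✓
— 5 worlds.

1 and 5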